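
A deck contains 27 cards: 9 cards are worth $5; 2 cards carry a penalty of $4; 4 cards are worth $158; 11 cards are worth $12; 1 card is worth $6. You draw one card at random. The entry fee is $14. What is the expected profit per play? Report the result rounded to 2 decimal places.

$15.89

E[payout] = (9/27)·5 + (2/27)·(-4) + (4/27)·158 + (11/27)·12 + (1/27)·6 = 269/9
Expected profit = 269/9 − 14 = 143/9 ≈ $15.89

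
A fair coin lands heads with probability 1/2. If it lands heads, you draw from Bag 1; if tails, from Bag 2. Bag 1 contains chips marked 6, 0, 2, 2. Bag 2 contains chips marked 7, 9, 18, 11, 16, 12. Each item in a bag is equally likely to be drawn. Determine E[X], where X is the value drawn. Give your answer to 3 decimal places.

E[X | Bag 1] = (6 + 0 + 2 + 2)/4 = 5/2
E[X | Bag 2] = (7 + 9 + 18 + 11 + 16 + 12)/6 = 73/6
E[X] = (1/2)·5/2 + (1/2)·73/6 = 22/3 ≈ 7.333

7.333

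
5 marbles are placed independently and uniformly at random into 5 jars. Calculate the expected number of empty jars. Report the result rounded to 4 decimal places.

Let Xⱼ=1 if jar j is empty. P(Xⱼ=1) = ((5-1)/5)^5 = 1024/3125.
By linearity, E[#empty] = 5·1024/3125 = 1024/625.
≈ 1.6384

1.6384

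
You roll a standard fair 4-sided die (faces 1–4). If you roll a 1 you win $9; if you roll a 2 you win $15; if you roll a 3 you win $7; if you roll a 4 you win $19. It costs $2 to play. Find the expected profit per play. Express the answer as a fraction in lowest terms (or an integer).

21/2 dollars

E[payout] = (1/4)·7 + (1/4)·9 + (1/4)·15 + (1/4)·19 = 25/2
Expected profit = 25/2 − 2 = 21/2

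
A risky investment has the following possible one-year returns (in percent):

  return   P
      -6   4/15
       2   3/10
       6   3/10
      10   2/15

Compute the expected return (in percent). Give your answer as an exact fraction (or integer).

E[X] = (4/15)·(-6) + (3/10)·2 + (3/10)·6 + (2/15)·10
     = 32/15

32/15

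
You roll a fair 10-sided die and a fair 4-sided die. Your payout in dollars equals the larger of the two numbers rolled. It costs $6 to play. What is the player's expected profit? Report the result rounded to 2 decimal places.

Distribution of the larger of the two numbers rolled: 1 w.p. 1/40, 2 w.p. 3/40, 3 w.p. 1/8, 4 w.p. 7/40, 5 w.p. 1/10, 6 w.p. 1/10, …
E[payout] = (1/40)·1 + (3/40)·2 + (1/8)·3 + (7/40)·4 + (1/10)·5 + (1/10)·6 + (1/10)·7 + (1/10)·8 + (1/10)·9 + (1/10)·10 = 23/4
Expected profit = 23/4 − 6 = -1/4 ≈ -$0.25

-$0.25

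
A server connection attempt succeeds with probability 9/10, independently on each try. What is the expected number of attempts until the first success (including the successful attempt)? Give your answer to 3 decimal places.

For a geometric distribution, E[trials] = 1/p = 1/(9/10) = 10/9.
≈ 1.111

1.111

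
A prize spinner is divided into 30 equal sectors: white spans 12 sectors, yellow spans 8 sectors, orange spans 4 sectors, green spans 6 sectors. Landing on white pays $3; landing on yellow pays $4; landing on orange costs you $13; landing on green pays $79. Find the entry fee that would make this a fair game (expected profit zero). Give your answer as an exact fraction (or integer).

E[payout] = (12/30)·3 + (8/30)·4 + (4/30)·(-13) + (6/30)·79 = 49/3
Fair fee = E[payout] = 49/3

49/3 dollars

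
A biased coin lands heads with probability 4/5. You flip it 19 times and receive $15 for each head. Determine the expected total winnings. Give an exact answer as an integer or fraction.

$228

E[#heads] = 19·4/5 = 76/5 (linearity over flips).
E[winnings] = 15·76/5 = 228.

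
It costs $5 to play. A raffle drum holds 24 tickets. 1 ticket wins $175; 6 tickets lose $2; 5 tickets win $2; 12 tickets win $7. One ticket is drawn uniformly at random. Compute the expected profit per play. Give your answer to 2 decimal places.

E[payout] = (1/24)·175 + (6/24)·(-2) + (5/24)·2 + (12/24)·7 = 257/24
Expected profit = 257/24 − 5 = 137/24 ≈ $5.71

$5.71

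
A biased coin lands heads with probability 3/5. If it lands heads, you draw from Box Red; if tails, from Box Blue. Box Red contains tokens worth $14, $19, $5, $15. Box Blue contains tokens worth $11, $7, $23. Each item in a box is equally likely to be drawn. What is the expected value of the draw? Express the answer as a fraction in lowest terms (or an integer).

161/12 dollars

E[X | Box Red] = (14 + 19 + 5 + 15)/4 = 53/4
E[X | Box Blue] = (11 + 7 + 23)/3 = 41/3
E[X] = (3/5)·53/4 + (2/5)·41/3 = 161/12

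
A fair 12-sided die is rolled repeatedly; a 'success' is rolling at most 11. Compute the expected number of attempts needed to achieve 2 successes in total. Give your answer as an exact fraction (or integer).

By linearity (sum of 2 independent geometric waits), E[trials] = 2/p = 2/(11/12) = 24/11.

24/11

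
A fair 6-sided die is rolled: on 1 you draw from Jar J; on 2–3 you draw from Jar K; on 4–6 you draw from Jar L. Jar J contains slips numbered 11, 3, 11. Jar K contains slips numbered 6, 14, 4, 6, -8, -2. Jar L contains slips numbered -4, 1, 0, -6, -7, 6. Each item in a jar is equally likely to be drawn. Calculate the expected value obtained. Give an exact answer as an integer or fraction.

E[X | Jar J] = (11 + 3 + 11)/3 = 25/3
E[X | Jar K] = (6 + 14 + 4 + 6 − 8 − 2)/6 = 10/3
E[X | Jar L] = (-4 + 1 + 0 − 6 − 7 + 6)/6 = -5/3
E[X] = (1/6)·25/3 + (1/3)·10/3 + (1/2)·(-5/3) = 5/3

5/3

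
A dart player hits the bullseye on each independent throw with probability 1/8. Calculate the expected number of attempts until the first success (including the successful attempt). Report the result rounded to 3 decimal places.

For a geometric distribution, E[trials] = 1/p = 1/(1/8) = 8.
≈ 8.000

8.000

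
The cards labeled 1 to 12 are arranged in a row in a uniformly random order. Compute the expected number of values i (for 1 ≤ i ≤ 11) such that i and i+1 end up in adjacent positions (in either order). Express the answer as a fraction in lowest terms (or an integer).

For each i ∈ {1,…,11}, let Xᵢ = 1 if i and i+1 are adjacent. P(Xᵢ=1) = 2·(12−1)!/12! = 2/12.
By linearity, E[ΣXᵢ] = (11)·(2/12) = 11/6.

11/6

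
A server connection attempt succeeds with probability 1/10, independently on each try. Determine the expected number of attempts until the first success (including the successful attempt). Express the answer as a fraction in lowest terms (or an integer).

For a geometric distribution, E[trials] = 1/p = 1/(1/10) = 10.

10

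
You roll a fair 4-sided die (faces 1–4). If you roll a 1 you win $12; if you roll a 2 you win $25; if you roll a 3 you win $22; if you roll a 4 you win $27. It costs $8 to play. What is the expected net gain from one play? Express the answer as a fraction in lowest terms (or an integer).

E[payout] = (1/4)·12 + (1/4)·22 + (1/4)·25 + (1/4)·27 = 43/2
Expected profit = 43/2 − 8 = 27/2

27/2 dollars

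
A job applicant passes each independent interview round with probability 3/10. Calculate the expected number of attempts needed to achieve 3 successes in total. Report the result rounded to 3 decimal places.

By linearity (sum of 3 independent geometric waits), E[trials] = 3/p = 3/(3/10) = 10.
≈ 10.000

10.000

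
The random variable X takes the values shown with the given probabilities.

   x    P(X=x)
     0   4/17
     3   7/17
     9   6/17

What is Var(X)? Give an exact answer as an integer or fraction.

3708/289

E[X] = (4/17)·0 + (7/17)·3 + (6/17)·9 = 75/17
E[X²] = (4/17)·0 + (7/17)·9 + (6/17)·81 = 549/17
Var(X) = 549/17 − (75/17)² = 3708/289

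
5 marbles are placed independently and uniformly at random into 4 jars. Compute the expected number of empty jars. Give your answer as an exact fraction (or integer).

Let Xⱼ=1 if jar j is empty. P(Xⱼ=1) = ((4-1)/4)^5 = 243/1024.
By linearity, E[#empty] = 4·243/1024 = 243/256.

243/256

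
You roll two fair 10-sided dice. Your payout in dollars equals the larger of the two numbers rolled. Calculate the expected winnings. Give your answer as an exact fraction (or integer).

Distribution of the larger of the two numbers rolled: 1 w.p. 1/100, 2 w.p. 3/100, 3 w.p. 1/20, 4 w.p. 7/100, 5 w.p. 9/100, 6 w.p. 11/100, …
E[payout] = (1/100)·1 + (3/100)·2 + (1/20)·3 + (7/100)·4 + (9/100)·5 + (11/100)·6 + (13/100)·7 + (3/20)·8 + (17/100)·9 + (19/100)·10 = 143/20

143/20 dollars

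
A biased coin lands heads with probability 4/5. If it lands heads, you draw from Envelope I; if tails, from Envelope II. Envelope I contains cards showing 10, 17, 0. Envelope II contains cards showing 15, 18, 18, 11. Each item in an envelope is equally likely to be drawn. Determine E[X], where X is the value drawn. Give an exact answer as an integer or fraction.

103/10

E[X | Envelope I] = (10 + 17 + 0)/3 = 9
E[X | Envelope II] = (15 + 18 + 18 + 11)/4 = 31/2
E[X] = (4/5)·9 + (1/5)·31/2 = 103/10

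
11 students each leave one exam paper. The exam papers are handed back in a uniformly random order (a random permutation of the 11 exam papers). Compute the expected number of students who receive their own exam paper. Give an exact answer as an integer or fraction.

1

Let Xᵢ = 1 if person i gets their own exam paper. For each i, P(Xᵢ=1) = 1/11.
By linearity of expectation, E[X₁+…+X_11] = 11·(1/11) = 1.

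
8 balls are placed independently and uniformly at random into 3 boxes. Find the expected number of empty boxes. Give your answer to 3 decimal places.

Let Xⱼ=1 if box j is empty. P(Xⱼ=1) = ((3-1)/3)^8 = 256/6561.
By linearity, E[#empty] = 3·256/6561 = 256/2187.
≈ 0.117

0.117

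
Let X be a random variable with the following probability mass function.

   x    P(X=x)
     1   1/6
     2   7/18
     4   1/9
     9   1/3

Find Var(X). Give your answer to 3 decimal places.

E[X] = (1/6)·1 + (7/18)·2 + (1/9)·4 + (1/3)·9 = 79/18
E[X²] = (1/6)·1 + (7/18)·4 + (1/9)·16 + (1/3)·81 = 61/2
Var(X) = 61/2 − (79/18)² = 3641/324 ≈ 11.238

11.238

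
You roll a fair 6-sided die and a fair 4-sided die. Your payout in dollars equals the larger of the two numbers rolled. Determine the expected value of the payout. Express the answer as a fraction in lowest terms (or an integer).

47/12 dollars

Distribution of the larger of the two numbers rolled: 1 w.p. 1/24, 2 w.p. 1/8, 3 w.p. 5/24, 4 w.p. 7/24, 5 w.p. 1/6, 6 w.p. 1/6
E[payout] = (1/24)·1 + (1/8)·2 + (5/24)·3 + (7/24)·4 + (1/6)·5 + (1/6)·6 = 47/12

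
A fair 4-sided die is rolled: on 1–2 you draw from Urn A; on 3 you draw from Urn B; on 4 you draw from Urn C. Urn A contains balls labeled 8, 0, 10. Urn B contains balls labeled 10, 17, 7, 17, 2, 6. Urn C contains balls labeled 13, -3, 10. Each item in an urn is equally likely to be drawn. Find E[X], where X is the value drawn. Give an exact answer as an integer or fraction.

E[X | Urn A] = (8 + 0 + 10)/3 = 6
E[X | Urn B] = (10 + 17 + 7 + 17 + 2 + 6)/6 = 59/6
E[X | Urn C] = (13 − 3 + 10)/3 = 20/3
E[X] = (1/2)·6 + (1/4)·59/6 + (1/4)·20/3 = 57/8

57/8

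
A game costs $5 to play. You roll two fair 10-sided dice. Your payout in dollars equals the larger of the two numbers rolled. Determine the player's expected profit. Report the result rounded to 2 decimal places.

Distribution of the larger of the two numbers rolled: 1 w.p. 1/100, 2 w.p. 3/100, 3 w.p. 1/20, 4 w.p. 7/100, 5 w.p. 9/100, 6 w.p. 11/100, …
E[payout] = (1/100)·1 + (3/100)·2 + (1/20)·3 + (7/100)·4 + (9/100)·5 + (11/100)·6 + (13/100)·7 + (3/20)·8 + (17/100)·9 + (19/100)·10 = 143/20
Expected profit = 143/20 − 5 = 43/20 ≈ $2.15

$2.15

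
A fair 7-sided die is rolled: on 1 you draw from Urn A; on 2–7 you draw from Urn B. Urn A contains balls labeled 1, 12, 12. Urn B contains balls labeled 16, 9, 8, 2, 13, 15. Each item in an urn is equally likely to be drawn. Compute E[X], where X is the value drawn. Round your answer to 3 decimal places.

10.190

E[X | Urn A] = (1 + 12 + 12)/3 = 25/3
E[X | Urn B] = (16 + 9 + 8 + 2 + 13 + 15)/6 = 21/2
E[X] = (1/7)·25/3 + (6/7)·21/2 = 214/21 ≈ 10.190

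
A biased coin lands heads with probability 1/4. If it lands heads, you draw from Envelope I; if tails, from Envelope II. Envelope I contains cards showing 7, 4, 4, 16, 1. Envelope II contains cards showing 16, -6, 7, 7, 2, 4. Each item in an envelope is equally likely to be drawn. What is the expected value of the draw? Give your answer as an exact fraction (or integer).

107/20

E[X | Envelope I] = (7 + 4 + 4 + 16 + 1)/5 = 32/5
E[X | Envelope II] = (16 − 6 + 7 + 7 + 2 + 4)/6 = 5
E[X] = (1/4)·32/5 + (3/4)·5 = 107/20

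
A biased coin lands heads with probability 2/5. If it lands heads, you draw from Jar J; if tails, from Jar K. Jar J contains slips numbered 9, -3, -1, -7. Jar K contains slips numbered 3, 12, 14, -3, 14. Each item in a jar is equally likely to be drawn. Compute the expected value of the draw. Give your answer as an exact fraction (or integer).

E[X | Jar J] = (9 − 3 − 1 − 7)/4 = -1/2
E[X | Jar K] = (3 + 12 + 14 − 3 + 14)/5 = 8
E[X] = (2/5)·(-1/2) + (3/5)·8 = 23/5

23/5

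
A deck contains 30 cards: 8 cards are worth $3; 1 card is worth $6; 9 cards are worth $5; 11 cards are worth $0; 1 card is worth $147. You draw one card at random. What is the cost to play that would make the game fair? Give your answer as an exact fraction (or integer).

37/5 dollars

E[payout] = (8/30)·3 + (1/30)·6 + (9/30)·5 + (11/30)·0 + (1/30)·147 = 37/5
Fair fee = E[payout] = 37/5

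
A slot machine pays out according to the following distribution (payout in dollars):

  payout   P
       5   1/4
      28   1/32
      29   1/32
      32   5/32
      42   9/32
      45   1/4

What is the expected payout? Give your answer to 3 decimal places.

$31.094

E[X] = (1/4)·5 + (1/32)·28 + (1/32)·29 + (5/32)·32 + (9/32)·42 + (1/4)·45
     = 995/32 ≈ 31.094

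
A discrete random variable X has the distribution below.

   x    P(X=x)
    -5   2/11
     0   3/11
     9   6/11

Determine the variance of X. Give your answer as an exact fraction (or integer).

360/11

E[X] = (2/11)·(-5) + (3/11)·0 + (6/11)·9 = 4
E[X²] = (2/11)·25 + (3/11)·0 + (6/11)·81 = 536/11
Var(X) = 536/11 − (4)² = 360/11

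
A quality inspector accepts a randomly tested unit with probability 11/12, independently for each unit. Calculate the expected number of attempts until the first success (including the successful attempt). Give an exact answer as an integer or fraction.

12/11

For a geometric distribution, E[trials] = 1/p = 1/(11/12) = 12/11.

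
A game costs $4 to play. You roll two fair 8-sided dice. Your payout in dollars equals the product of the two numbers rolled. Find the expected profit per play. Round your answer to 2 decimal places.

$16.25

Distribution of the product of the two numbers rolled: 1 w.p. 1/64, 2 w.p. 1/32, 3 w.p. 1/32, 4 w.p. 3/64, 5 w.p. 1/32, 6 w.p. 1/16, …
E[payout] = (1/64)·1 + (1/32)·2 + (1/32)·3 + (3/64)·4 + (1/32)·5 + (1/16)·6 + (1/32)·7 + (1/16)·8 + (1/64)·9 + (1/32)·10 + (1/16)·12 + (1/32)·14 + (1/32)·15 + (3/64)·16 + (1/32)·18 + (1/32)·20 + (1/32)·21 + (1/16)·24 + (1/64)·25 + (1/32)·28 + (1/32)·30 + (1/32)·32 + (1/32)·35 + (1/64)·36 + (1/32)·40 + (1/32)·42 + (1/32)·48 + (1/64)·49 + (1/32)·56 + (1/64)·64 = 81/4
Expected profit = 81/4 − 4 = 65/4 ≈ $16.25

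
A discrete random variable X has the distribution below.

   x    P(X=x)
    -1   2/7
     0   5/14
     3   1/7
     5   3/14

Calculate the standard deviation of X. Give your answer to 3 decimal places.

E[X] = 17/14, E[X²] = 97/14
Var(X) = E[X²] − (E[X])² = 97/14 − 289/196 = 1069/196
SD(X) = √(1069/196) ≈ 2.335

2.335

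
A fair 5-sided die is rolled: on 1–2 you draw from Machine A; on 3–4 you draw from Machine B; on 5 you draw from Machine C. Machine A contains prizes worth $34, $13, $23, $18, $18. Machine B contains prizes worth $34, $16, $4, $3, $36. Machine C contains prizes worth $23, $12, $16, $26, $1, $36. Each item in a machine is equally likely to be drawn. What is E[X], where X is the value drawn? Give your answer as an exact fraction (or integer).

E[X | Machine A] = (34 + 13 + 23 + 18 + 18)/5 = 106/5
E[X | Machine B] = (34 + 16 + 4 + 3 + 36)/5 = 93/5
E[X | Machine C] = (23 + 12 + 16 + 26 + 1 + 36)/6 = 19
E[X] = (2/5)·106/5 + (2/5)·93/5 + (1/5)·19 = 493/25

493/25 dollars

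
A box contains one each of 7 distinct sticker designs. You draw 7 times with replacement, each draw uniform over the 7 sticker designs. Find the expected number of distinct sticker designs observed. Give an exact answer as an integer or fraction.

Let Xⱼ=1 if type j appears at least once. P(Xⱼ=1) = 1 − ((7−1)/7)^7 = 543607/823543.
E[#distinct] = 7·543607/823543 = 543607/117649.

543607/117649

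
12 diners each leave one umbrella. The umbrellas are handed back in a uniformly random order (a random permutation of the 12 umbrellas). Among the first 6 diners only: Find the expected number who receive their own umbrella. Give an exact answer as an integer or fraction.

Let Xᵢ = 1 if person i gets their own umbrella. For each i, P(Xᵢ=1) = 1/12.
By linearity of expectation, E[X₁+…+X_6] = 6·(1/12) = 1/2.

1/2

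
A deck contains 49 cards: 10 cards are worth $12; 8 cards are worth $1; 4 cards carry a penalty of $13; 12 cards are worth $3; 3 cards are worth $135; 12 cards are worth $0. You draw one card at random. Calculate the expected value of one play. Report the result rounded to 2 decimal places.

E[payout] = (10/49)·12 + (8/49)·1 + (4/49)·(-13) + (12/49)·3 + (3/49)·135 + (12/49)·0 = 517/49
≈ $10.55

$10.55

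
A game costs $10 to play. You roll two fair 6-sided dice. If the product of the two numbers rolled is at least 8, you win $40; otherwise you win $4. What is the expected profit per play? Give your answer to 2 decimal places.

E[payout] = (7/18)·4 + (11/18)·40 = 26
Expected profit = 26 − 10 = 16 ≈ $16.00

$16.00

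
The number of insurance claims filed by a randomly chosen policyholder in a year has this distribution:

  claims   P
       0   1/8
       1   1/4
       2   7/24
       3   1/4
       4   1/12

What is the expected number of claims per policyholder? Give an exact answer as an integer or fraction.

E[X] = (1/8)·0 + (1/4)·1 + (7/24)·2 + (1/4)·3 + (1/12)·4
     = 23/12

23/12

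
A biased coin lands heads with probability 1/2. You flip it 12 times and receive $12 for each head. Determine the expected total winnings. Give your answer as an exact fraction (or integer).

E[#heads] = 12·1/2 = 6 (linearity over flips).
E[winnings] = 12·6 = 72.

$72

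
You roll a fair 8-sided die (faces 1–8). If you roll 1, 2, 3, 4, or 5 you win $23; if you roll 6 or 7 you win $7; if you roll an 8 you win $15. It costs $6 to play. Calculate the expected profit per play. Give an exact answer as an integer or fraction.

$12

E[payout] = (1/4)·7 + (1/8)·15 + (5/8)·23 = 18
Expected profit = 18 − 6 = 12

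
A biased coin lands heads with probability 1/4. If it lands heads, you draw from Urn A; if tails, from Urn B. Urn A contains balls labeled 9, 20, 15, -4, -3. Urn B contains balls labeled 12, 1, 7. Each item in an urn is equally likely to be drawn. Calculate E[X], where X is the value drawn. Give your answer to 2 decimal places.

E[X | Urn A] = (9 + 20 + 15 − 4 − 3)/5 = 37/5
E[X | Urn B] = (12 + 1 + 7)/3 = 20/3
E[X] = (1/4)·37/5 + (3/4)·20/3 = 137/20 ≈ 6.85

6.85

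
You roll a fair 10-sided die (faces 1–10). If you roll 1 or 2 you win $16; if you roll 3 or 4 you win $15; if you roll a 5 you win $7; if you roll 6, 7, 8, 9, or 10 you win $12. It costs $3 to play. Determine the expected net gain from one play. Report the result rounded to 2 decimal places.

$9.90

E[payout] = (1/10)·7 + (1/2)·12 + (1/5)·15 + (1/5)·16 = 129/10
Expected profit = 129/10 − 3 = 99/10 ≈ $9.90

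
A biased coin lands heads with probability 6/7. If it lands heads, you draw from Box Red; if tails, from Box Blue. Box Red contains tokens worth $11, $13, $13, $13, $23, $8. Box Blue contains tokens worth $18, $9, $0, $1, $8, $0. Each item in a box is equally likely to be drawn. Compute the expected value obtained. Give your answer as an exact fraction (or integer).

87/7 dollars

E[X | Box Red] = (11 + 13 + 13 + 13 + 23 + 8)/6 = 27/2
E[X | Box Blue] = (18 + 9 + 0 + 1 + 8 + 0)/6 = 6
E[X] = (6/7)·27/2 + (1/7)·6 = 87/7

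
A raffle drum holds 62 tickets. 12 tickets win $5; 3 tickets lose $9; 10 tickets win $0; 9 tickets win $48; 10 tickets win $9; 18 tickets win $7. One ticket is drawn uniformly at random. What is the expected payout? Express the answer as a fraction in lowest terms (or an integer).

E[payout] = (12/62)·5 + (3/62)·(-9) + (10/62)·0 + (9/62)·48 + (10/62)·9 + (18/62)·7 = 681/62

681/62 dollars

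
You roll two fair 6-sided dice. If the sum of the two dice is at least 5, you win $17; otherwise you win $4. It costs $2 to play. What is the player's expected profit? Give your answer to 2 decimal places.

E[payout] = (1/6)·4 + (5/6)·17 = 89/6
Expected profit = 89/6 − 2 = 77/6 ≈ $12.83

$12.83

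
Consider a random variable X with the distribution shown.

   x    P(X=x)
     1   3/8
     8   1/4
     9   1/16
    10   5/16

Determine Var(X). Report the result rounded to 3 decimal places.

E[X] = (3/8)·1 + (1/4)·8 + (1/16)·9 + (5/16)·10 = 97/16
E[X²] = (3/8)·1 + (1/4)·64 + (1/16)·81 + (5/16)·100 = 843/16
Var(X) = 843/16 − (97/16)² = 4079/256 ≈ 15.934

15.934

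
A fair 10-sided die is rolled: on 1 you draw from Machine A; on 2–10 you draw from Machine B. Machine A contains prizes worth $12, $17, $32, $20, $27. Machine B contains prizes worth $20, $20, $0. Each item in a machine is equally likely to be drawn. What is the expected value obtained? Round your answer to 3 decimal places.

$14.160

E[X | Machine A] = (12 + 17 + 32 + 20 + 27)/5 = 108/5
E[X | Machine B] = (20 + 20 + 0)/3 = 40/3
E[X] = (1/10)·108/5 + (9/10)·40/3 = 354/25 ≈ 14.160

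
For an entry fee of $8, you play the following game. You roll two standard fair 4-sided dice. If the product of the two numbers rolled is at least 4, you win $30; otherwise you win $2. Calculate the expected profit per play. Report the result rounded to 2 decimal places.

E[payout] = (5/16)·2 + (11/16)·30 = 85/4
Expected profit = 85/4 − 8 = 53/4 ≈ $13.25

$13.25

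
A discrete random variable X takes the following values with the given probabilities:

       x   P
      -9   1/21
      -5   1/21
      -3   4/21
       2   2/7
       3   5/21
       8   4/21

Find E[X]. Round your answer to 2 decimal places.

1.57

E[X] = (1/21)·(-9) + (1/21)·(-5) + (4/21)·(-3) + (2/7)·2 + (5/21)·3 + (4/21)·8
     = 11/7 ≈ 1.57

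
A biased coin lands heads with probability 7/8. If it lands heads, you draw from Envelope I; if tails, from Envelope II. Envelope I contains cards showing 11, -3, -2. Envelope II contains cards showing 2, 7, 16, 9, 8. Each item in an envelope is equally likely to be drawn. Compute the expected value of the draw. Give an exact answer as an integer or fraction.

14/5

E[X | Envelope I] = (11 − 3 − 2)/3 = 2
E[X | Envelope II] = (2 + 7 + 16 + 9 + 8)/5 = 42/5
E[X] = (7/8)·2 + (1/8)·42/5 = 14/5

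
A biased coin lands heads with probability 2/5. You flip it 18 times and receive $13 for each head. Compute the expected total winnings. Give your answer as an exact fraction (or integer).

468/5 dollars

E[#heads] = 18·2/5 = 36/5 (linearity over flips).
E[winnings] = 13·36/5 = 468/5.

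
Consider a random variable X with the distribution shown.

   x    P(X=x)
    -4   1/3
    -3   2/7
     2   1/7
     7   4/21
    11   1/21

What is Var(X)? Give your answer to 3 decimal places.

23.569

E[X] = (1/3)·(-4) + (2/7)·(-3) + (1/7)·2 + (4/21)·7 + (1/21)·11 = -1/21
E[X²] = (1/3)·16 + (2/7)·9 + (1/7)·4 + (4/21)·49 + (1/21)·121 = 165/7
Var(X) = 165/7 − (-1/21)² = 10394/441 ≈ 23.569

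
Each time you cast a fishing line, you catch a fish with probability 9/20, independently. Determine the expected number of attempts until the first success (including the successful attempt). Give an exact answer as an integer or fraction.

20/9

For a geometric distribution, E[trials] = 1/p = 1/(9/20) = 20/9.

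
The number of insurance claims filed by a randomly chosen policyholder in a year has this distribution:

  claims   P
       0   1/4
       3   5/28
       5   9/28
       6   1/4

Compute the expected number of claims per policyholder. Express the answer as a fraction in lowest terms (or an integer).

E[X] = (1/4)·0 + (5/28)·3 + (9/28)·5 + (1/4)·6
     = 51/14

51/14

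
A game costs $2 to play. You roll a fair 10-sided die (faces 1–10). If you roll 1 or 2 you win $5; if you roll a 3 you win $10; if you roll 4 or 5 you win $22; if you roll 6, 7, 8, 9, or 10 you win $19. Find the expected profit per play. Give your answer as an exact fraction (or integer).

E[payout] = (1/5)·5 + (1/10)·10 + (1/2)·19 + (1/5)·22 = 159/10
Expected profit = 159/10 − 2 = 139/10

139/10 dollars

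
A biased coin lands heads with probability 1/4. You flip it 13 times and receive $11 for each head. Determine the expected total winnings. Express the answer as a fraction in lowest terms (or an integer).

143/4 dollars

E[#heads] = 13·1/4 = 13/4 (linearity over flips).
E[winnings] = 11·13/4 = 143/4.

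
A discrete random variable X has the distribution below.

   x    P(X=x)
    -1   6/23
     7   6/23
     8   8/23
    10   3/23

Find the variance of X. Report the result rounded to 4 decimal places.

16.4008

E[X] = (6/23)·(-1) + (6/23)·7 + (8/23)·8 + (3/23)·10 = 130/23
E[X²] = (6/23)·1 + (6/23)·49 + (8/23)·64 + (3/23)·100 = 1112/23
Var(X) = 1112/23 − (130/23)² = 8676/529 ≈ 16.4008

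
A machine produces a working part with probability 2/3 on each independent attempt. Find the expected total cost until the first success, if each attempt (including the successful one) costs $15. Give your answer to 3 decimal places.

E[#attempts] = 1/p = 3/2; E[cost] = 15·3/2 = 45/2.
≈ 22.500

$22.500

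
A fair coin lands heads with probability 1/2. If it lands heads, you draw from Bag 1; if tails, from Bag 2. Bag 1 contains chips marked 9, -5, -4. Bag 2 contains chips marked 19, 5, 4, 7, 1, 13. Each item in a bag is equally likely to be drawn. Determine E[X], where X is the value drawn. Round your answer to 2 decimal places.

4.08

E[X | Bag 1] = (9 − 5 − 4)/3 = 0
E[X | Bag 2] = (19 + 5 + 4 + 7 + 1 + 13)/6 = 49/6
E[X] = (1/2)·0 + (1/2)·49/6 = 49/12 ≈ 4.08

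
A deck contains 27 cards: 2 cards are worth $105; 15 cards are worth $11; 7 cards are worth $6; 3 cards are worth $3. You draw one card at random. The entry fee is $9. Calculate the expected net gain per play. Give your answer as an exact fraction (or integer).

61/9 dollars

E[payout] = (2/27)·105 + (15/27)·11 + (7/27)·6 + (3/27)·3 = 142/9
Expected profit = 142/9 − 9 = 61/9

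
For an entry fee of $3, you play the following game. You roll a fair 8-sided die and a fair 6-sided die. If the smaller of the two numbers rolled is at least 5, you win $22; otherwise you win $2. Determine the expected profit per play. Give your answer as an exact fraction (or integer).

E[payout] = (5/6)·2 + (1/6)·22 = 16/3
Expected profit = 16/3 − 3 = 7/3

7/3 dollars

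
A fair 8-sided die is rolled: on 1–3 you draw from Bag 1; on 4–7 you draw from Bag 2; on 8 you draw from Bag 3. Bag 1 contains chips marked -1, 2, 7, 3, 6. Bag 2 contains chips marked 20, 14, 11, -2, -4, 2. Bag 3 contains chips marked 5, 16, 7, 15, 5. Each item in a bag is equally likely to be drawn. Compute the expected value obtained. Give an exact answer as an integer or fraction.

707/120

E[X | Bag 1] = (-1 + 2 + 7 + 3 + 6)/5 = 17/5
E[X | Bag 2] = (20 + 14 + 11 − 2 − 4 + 2)/6 = 41/6
E[X | Bag 3] = (5 + 16 + 7 + 15 + 5)/5 = 48/5
E[X] = (3/8)·17/5 + (1/2)·41/6 + (1/8)·48/5 = 707/120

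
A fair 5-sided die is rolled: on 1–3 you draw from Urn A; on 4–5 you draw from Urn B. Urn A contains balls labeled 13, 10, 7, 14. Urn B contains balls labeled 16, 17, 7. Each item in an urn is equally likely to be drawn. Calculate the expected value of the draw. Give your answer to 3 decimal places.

11.933

E[X | Urn A] = (13 + 10 + 7 + 14)/4 = 11
E[X | Urn B] = (16 + 17 + 7)/3 = 40/3
E[X] = (3/5)·11 + (2/5)·40/3 = 179/15 ≈ 11.933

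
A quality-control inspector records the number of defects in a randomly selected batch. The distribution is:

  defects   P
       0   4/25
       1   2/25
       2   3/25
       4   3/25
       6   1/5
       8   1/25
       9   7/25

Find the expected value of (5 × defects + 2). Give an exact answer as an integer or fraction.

E[5x+2] = (4/25)·2 + (2/25)·7 + (3/25)·12 + (3/25)·22 + (1/5)·32 + (1/25)·42 + (7/25)·47
     = 131/5

131/5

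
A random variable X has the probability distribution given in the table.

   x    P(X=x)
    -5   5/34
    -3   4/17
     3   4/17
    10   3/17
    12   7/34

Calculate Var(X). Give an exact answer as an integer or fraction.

2921/68

E[X] = (5/34)·(-5) + (4/17)·(-3) + (4/17)·3 + (3/17)·10 + (7/34)·12 = 7/2
E[X²] = (5/34)·25 + (4/17)·9 + (4/17)·9 + (3/17)·100 + (7/34)·144 = 1877/34
Var(X) = 1877/34 − (7/2)² = 2921/68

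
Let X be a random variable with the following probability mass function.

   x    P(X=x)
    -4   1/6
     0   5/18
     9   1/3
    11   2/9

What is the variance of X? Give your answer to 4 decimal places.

33.7284

E[X] = (1/6)·(-4) + (5/18)·0 + (1/3)·9 + (2/9)·11 = 43/9
E[X²] = (1/6)·16 + (5/18)·0 + (1/3)·81 + (2/9)·121 = 509/9
Var(X) = 509/9 − (43/9)² = 2732/81 ≈ 33.7284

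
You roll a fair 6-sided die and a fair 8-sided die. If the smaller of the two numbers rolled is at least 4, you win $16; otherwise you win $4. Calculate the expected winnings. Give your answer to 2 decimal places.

E[payout] = (11/16)·4 + (5/16)·16 = 31/4
≈ $7.75

$7.75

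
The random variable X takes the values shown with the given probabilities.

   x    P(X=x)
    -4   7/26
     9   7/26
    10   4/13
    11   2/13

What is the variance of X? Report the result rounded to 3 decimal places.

38.102

E[X] = (7/26)·(-4) + (7/26)·9 + (4/13)·10 + (2/13)·11 = 159/26
E[X²] = (7/26)·16 + (7/26)·81 + (4/13)·100 + (2/13)·121 = 151/2
Var(X) = 151/2 − (159/26)² = 25757/676 ≈ 38.102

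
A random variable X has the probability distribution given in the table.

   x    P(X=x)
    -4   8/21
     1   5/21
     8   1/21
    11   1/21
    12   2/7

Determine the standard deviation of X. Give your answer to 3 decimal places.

E[X] = 64/21, E[X²] = 394/7
Var(X) = E[X²] − (E[X])² = 394/7 − 4096/441 = 20726/441
SD(X) = √(20726/441) ≈ 6.855

6.855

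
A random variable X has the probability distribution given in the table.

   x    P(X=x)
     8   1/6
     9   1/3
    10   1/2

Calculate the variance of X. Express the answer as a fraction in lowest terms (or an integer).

5/9

E[X] = (1/6)·8 + (1/3)·9 + (1/2)·10 = 28/3
E[X²] = (1/6)·64 + (1/3)·81 + (1/2)·100 = 263/3
Var(X) = 263/3 − (28/3)² = 5/9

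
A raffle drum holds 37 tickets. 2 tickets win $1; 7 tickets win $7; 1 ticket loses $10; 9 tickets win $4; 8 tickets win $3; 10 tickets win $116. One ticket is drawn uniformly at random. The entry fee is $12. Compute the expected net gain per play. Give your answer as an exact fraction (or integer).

817/37 dollars

E[payout] = (2/37)·1 + (7/37)·7 + (1/37)·(-10) + (9/37)·4 + (8/37)·3 + (10/37)·116 = 1261/37
Expected profit = 1261/37 − 12 = 817/37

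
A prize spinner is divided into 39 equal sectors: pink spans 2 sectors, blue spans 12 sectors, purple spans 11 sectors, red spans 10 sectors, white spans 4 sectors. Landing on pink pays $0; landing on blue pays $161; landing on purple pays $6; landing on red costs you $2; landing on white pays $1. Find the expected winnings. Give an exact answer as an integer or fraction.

E[payout] = (2/39)·0 + (12/39)·161 + (11/39)·6 + (10/39)·(-2) + (4/39)·1 = 1982/39

1982/39 dollars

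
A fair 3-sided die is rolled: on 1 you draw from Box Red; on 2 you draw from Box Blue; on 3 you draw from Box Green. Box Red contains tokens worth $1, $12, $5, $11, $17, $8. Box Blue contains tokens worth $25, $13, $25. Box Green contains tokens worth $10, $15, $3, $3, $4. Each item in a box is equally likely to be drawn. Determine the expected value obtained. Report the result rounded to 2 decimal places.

E[X | Box Red] = (1 + 12 + 5 + 11 + 17 + 8)/6 = 9
E[X | Box Blue] = (25 + 13 + 25)/3 = 21
E[X | Box Green] = (10 + 15 + 3 + 3 + 4)/5 = 7
E[X] = (1/3)·9 + (1/3)·21 + (1/3)·7 = 37/3 ≈ 12.33

$12.33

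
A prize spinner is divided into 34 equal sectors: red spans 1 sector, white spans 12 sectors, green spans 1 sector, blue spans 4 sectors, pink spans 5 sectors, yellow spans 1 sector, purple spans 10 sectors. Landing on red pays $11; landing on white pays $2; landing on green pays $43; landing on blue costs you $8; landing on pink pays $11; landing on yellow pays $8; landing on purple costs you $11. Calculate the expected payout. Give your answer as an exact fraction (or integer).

E[payout] = (1/34)·11 + (12/34)·2 + (1/34)·43 + (4/34)·(-8) + (5/34)·11 + (1/34)·8 + (10/34)·(-11) = -1/34

-1/34 dollars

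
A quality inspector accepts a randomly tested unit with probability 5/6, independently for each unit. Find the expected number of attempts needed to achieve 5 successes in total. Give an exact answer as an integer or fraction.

6

By linearity (sum of 5 independent geometric waits), E[trials] = 5/p = 5/(5/6) = 6.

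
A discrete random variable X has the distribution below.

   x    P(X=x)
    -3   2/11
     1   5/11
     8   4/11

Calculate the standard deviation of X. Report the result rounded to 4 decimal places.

4.1739

E[X] = 31/11, E[X²] = 279/11
Var(X) = E[X²] − (E[X])² = 279/11 − 961/121 = 2108/121
SD(X) = √(2108/121) ≈ 4.1739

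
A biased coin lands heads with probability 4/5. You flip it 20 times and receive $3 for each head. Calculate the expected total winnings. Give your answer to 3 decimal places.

E[#heads] = 20·4/5 = 16 (linearity over flips).
E[winnings] = 3·16 = 48.
≈ 48.000

$48.000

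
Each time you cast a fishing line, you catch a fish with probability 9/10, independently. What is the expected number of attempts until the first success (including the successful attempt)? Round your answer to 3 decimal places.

1.111

For a geometric distribution, E[trials] = 1/p = 1/(9/10) = 10/9.
≈ 1.111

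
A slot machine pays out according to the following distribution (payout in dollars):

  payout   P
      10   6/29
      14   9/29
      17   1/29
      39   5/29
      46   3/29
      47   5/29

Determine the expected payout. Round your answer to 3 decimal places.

$26.586

E[X] = (6/29)·10 + (9/29)·14 + (1/29)·17 + (5/29)·39 + (3/29)·46 + (5/29)·47
     = 771/29 ≈ 26.586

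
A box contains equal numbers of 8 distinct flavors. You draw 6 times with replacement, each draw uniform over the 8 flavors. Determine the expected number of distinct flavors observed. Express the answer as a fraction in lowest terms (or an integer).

144495/32768

Let Xⱼ=1 if type j appears at least once. P(Xⱼ=1) = 1 − ((8−1)/8)^6 = 144495/262144.
E[#distinct] = 8·144495/262144 = 144495/32768.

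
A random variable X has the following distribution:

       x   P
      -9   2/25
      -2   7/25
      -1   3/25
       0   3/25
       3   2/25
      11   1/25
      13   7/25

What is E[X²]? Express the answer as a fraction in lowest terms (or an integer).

303/5

E[X²] = (2/25)·81 + (7/25)·4 + (3/25)·1 + (3/25)·0 + (2/25)·9 + (1/25)·121 + (7/25)·169
     = 303/5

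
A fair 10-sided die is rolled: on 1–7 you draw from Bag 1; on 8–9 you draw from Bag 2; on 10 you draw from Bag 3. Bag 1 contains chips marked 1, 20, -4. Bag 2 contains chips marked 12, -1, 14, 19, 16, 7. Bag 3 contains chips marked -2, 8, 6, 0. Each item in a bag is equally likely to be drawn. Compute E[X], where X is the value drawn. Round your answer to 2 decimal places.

E[X | Bag 1] = (1 + 20 − 4)/3 = 17/3
E[X | Bag 2] = (12 − 1 + 14 + 19 + 16 + 7)/6 = 67/6
E[X | Bag 3] = (-2 + 8 + 6 + 0)/4 = 3
E[X] = (7/10)·17/3 + (1/5)·67/6 + (1/10)·3 = 13/2 ≈ 6.50

6.50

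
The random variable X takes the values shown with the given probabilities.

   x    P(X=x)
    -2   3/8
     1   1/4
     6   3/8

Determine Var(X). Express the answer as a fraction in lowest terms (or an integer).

E[X] = (3/8)·(-2) + (1/4)·1 + (3/8)·6 = 7/4
E[X²] = (3/8)·4 + (1/4)·1 + (3/8)·36 = 61/4
Var(X) = 61/4 − (7/4)² = 195/16

195/16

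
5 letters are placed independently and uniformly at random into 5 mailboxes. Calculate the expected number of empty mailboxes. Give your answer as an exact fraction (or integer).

Let Xⱼ=1 if mailbox j is empty. P(Xⱼ=1) = ((5-1)/5)^5 = 1024/3125.
By linearity, E[#empty] = 5·1024/3125 = 1024/625.

1024/625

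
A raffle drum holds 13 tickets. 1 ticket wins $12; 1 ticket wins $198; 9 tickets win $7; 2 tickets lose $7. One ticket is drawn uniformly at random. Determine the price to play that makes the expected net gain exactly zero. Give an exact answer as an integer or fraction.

E[payout] = (1/13)·12 + (1/13)·198 + (9/13)·7 + (2/13)·(-7) = 259/13
Fair fee = E[payout] = 259/13

259/13 dollars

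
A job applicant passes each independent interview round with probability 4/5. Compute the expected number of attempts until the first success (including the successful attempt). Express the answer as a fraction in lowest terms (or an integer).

For a geometric distribution, E[trials] = 1/p = 1/(4/5) = 5/4.

5/4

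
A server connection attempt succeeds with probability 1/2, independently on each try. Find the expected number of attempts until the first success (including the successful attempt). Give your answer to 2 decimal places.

2.00

For a geometric distribution, E[trials] = 1/p = 1/(1/2) = 2.
≈ 2.00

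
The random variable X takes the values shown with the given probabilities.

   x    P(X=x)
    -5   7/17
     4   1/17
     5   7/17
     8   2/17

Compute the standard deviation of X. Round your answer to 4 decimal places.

E[X] = 20/17, E[X²] = 494/17
Var(X) = E[X²] − (E[X])² = 494/17 − 400/289 = 7998/289
SD(X) = √(7998/289) ≈ 5.2607

5.2607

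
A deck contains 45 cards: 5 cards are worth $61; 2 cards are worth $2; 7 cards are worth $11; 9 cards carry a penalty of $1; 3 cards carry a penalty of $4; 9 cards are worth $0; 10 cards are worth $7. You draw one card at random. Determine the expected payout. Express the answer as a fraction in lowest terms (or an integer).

29/3 dollars

E[payout] = (5/45)·61 + (2/45)·2 + (7/45)·11 + (9/45)·(-1) + (3/45)·(-4) + (9/45)·0 + (10/45)·7 = 29/3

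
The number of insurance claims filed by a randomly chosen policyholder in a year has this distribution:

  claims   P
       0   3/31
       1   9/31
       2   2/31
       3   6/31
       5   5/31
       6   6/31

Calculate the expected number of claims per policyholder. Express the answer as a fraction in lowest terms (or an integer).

E[X] = (3/31)·0 + (9/31)·1 + (2/31)·2 + (6/31)·3 + (5/31)·5 + (6/31)·6
     = 92/31

92/31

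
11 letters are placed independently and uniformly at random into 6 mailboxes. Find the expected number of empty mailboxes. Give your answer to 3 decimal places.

0.808

Let Xⱼ=1 if mailbox j is empty. P(Xⱼ=1) = ((6-1)/6)^11 = 48828125/362797056.
By linearity, E[#empty] = 6·48828125/362797056 = 48828125/60466176.
≈ 0.808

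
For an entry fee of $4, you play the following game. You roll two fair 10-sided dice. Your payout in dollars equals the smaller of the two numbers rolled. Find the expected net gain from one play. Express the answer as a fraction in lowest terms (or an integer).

Distribution of the smaller of the two numbers rolled: 1 w.p. 19/100, 2 w.p. 17/100, 3 w.p. 3/20, 4 w.p. 13/100, 5 w.p. 11/100, 6 w.p. 9/100, …
E[payout] = (19/100)·1 + (17/100)·2 + (3/20)·3 + (13/100)·4 + (11/100)·5 + (9/100)·6 + (7/100)·7 + (1/20)·8 + (3/100)·9 + (1/100)·10 = 77/20
Expected profit = 77/20 − 4 = -3/20

-3/20 dollars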